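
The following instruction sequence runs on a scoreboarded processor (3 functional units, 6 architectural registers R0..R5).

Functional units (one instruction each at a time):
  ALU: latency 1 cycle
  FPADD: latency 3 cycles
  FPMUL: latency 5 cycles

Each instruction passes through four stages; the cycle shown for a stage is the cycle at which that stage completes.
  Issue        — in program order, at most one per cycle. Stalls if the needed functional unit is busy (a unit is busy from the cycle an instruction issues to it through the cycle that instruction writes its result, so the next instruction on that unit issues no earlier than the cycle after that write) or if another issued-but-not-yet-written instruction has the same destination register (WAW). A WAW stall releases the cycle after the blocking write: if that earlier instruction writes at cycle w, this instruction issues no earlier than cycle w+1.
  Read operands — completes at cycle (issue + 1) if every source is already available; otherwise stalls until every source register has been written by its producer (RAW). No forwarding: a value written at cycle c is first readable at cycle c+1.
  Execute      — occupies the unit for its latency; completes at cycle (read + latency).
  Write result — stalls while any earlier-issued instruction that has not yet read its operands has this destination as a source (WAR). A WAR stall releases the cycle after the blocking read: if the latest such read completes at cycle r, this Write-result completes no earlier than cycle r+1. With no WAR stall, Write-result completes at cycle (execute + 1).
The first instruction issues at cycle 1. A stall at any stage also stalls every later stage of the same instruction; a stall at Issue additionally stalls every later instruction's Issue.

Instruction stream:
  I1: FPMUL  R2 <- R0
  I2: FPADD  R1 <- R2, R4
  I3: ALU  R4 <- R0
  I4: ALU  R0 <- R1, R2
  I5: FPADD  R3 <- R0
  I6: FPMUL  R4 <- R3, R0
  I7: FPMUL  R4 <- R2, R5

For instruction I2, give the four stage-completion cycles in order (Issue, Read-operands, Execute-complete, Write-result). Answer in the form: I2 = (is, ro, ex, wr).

I2 = (2, 9, 12, 13)

1) issue 1, read 2, done 7, write 8
2) issue 2, read 9, done 12, write 13  <RAW R2: wait I1 write@8>
3) issue 3, read 4, done 5, write 10  <WAR R4: wait I2 read@9>
4) issue 11, read 14, done 15, write 16  <struct: ALU busy until I3 writes@10 / RAW R1: wait I2 write@13>
5) issue 14, read 17, done 20, write 21  <struct: FPADD busy until I2 writes@13 / RAW R0: wait I4 write@16>
6) issue 15, read 22, done 27, write 28  <RAW R3: wait I5 write@21>
7) issue 29, read 30, done 35, write 36  <struct: FPMUL busy until I6 writes@28>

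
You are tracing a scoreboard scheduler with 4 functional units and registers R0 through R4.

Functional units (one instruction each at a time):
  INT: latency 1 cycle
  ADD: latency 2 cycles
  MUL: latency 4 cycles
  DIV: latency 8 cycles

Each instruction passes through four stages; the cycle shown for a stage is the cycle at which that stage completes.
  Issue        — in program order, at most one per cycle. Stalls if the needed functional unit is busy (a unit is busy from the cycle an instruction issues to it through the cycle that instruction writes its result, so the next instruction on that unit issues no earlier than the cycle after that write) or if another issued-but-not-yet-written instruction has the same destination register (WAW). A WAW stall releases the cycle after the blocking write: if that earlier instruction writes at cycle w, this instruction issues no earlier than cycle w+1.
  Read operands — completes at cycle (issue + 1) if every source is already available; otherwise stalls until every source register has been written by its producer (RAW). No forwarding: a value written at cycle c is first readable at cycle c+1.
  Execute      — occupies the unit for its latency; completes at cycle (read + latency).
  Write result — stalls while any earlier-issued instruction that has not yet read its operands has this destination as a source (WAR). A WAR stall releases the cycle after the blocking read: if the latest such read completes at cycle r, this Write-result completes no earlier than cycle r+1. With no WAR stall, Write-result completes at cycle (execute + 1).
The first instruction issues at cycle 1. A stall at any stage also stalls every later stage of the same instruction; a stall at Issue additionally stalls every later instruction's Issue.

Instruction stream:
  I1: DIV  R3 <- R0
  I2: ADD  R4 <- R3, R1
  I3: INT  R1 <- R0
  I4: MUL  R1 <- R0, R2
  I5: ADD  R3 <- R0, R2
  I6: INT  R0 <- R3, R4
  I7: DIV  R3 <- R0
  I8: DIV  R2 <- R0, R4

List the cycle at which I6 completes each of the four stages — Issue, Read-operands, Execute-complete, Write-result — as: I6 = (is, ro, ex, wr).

I6 = (17, 21, 22, 23)

I1  is:1  ro:2  ex:10  wr:11
I2  is:2  ro:12  ex:14  wr:15  — RAW R3: wait I1 write@11
I3  is:3  ro:4  ex:5  wr:13  — WAR R1: wait I2 read@12
I4  is:14  ro:15  ex:19  wr:20  — WAW R1: wait I3 write@13
I5  is:16  ro:17  ex:19  wr:20  — struct: ADD busy until I2 writes@15
I6  is:17  ro:21  ex:22  wr:23  — RAW R3: wait I5 write@20
I7  is:21  ro:24  ex:32  wr:33  — WAW R3: wait I5 write@20, RAW R0: wait I6 write@23
I8  is:34  ro:35  ex:43  wr:44  — struct: DIV busy until I7 writes@33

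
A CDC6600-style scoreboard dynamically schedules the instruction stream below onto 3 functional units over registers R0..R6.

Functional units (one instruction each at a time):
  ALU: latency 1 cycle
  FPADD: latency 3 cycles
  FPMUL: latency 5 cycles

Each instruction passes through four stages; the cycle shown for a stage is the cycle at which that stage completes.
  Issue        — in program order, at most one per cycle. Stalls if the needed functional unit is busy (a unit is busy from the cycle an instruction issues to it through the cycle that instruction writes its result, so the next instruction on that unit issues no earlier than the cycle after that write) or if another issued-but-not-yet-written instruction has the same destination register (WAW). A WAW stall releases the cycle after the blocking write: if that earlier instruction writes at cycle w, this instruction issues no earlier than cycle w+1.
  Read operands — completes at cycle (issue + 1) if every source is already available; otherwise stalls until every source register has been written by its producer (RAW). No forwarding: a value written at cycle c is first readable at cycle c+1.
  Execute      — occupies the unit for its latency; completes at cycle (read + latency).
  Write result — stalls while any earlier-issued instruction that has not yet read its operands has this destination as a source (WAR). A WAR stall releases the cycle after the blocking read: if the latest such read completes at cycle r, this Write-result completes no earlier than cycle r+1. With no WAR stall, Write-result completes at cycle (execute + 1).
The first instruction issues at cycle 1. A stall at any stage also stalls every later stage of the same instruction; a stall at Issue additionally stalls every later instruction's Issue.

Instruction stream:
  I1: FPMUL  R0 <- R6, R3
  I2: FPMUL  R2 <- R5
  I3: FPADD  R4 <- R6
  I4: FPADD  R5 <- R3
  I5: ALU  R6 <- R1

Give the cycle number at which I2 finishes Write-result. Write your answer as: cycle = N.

cycle = 16

I1: IS=1 RO=2 EX=7 WR=8
I2: IS=9 RO=10 EX=15 WR=16  [struct: FPMUL busy until I1 writes@8]
I3: IS=10 RO=11 EX=14 WR=15
I4: IS=16 RO=17 EX=20 WR=21  [struct: FPADD busy until I3 writes@15]
I5: IS=17 RO=18 EX=19 WR=20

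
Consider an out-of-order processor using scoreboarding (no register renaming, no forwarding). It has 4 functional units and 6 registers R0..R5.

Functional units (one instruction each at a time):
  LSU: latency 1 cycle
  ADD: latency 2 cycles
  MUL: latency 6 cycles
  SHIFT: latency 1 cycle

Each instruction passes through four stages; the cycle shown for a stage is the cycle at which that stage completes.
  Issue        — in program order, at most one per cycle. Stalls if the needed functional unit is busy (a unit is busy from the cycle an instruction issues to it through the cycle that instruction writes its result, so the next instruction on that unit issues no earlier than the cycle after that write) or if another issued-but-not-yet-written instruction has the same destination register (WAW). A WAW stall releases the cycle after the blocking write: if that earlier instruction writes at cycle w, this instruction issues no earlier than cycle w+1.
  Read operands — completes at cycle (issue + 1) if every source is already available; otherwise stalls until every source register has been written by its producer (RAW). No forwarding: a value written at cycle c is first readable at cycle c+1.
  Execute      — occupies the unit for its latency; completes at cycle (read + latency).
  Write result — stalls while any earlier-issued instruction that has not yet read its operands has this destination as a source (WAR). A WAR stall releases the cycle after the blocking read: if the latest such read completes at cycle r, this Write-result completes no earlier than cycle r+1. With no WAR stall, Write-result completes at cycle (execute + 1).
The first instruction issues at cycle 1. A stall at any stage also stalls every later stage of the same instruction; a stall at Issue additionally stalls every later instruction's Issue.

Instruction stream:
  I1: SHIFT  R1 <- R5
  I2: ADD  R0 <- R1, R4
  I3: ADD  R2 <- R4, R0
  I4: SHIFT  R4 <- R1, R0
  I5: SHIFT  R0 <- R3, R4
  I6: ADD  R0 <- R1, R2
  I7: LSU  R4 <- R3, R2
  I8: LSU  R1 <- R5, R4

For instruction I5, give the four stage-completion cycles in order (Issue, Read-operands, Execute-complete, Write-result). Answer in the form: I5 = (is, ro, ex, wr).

1) issue 1, read 2, done 3, write 4
2) issue 2, read 5, done 7, write 8  <RAW R1: wait I1 write@4>
3) issue 9, read 10, done 12, write 13  <struct: ADD busy until I2 writes@8>
4) issue 10, read 11, done 12, write 13
5) issue 14, read 15, done 16, write 17  <struct: SHIFT busy until I4 writes@13>
6) issue 18, read 19, done 21, write 22  <WAW R0: wait I5 write@17>
7) issue 19, read 20, done 21, write 22
8) issue 23, read 24, done 25, write 26  <struct: LSU busy until I7 writes@22>

I5 = (14, 15, 16, 17)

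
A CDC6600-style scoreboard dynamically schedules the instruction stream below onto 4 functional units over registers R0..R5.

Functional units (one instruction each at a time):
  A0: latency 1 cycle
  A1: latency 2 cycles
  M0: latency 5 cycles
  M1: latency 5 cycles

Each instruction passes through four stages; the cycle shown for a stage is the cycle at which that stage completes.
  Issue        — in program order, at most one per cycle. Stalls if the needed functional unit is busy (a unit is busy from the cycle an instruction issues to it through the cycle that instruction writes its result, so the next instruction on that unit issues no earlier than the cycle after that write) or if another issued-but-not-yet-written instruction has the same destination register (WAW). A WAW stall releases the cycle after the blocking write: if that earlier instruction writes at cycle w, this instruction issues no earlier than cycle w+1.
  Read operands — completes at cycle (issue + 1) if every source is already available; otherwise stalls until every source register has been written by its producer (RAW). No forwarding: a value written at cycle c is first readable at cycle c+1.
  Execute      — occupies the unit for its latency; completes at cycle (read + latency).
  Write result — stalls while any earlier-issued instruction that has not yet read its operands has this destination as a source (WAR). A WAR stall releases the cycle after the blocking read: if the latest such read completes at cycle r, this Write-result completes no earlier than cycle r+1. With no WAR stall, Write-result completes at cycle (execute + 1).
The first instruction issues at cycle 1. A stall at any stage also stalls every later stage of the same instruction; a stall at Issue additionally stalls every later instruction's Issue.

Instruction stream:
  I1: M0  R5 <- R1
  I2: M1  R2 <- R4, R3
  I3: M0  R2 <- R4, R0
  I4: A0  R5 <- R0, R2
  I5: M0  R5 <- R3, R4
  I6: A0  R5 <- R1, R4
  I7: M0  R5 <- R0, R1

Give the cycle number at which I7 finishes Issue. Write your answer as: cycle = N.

[I1] 1/2/7/8
[I2] 2/3/8/9
[I3] 10/11/16/17  (WAW R2: wait I2 write@9)
[I4] 11/18/19/20  (RAW R2: wait I3 write@17)
[I5] 21/22/27/28  (WAW R5: wait I4 write@20)
[I6] 29/30/31/32  (WAW R5: wait I5 write@28)
[I7] 33/34/39/40  (WAW R5: wait I6 write@32)

cycle = 33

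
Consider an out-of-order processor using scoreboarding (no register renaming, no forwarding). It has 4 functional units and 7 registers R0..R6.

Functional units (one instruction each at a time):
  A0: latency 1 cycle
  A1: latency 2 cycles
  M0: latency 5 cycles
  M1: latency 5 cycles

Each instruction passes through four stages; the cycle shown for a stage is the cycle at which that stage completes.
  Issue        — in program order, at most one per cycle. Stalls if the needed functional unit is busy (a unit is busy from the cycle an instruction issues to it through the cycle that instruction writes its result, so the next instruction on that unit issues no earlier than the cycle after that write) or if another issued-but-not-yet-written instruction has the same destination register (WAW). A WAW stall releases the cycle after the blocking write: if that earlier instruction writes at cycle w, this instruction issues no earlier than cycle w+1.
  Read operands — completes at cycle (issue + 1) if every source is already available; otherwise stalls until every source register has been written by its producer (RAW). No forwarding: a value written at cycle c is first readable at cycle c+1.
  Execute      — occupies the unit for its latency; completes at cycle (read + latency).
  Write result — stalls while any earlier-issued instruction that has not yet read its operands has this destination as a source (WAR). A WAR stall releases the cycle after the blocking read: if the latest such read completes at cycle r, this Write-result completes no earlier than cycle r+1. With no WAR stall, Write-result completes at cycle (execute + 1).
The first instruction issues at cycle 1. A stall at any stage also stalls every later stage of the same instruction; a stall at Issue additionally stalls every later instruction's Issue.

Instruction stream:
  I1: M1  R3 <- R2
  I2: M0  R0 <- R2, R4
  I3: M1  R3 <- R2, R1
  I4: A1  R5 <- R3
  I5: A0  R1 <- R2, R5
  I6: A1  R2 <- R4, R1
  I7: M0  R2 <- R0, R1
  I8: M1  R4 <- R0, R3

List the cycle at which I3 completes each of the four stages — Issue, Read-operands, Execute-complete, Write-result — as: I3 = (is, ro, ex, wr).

I3 = (9, 10, 15, 16)

[1] issue I1 (M1)
[2] I1 read-ops; issue I2 (M0)
[3] I2 read-ops
[7] I1 finished on M1
[8] I1→R3; I2 finished on M0
[9] I2→R0; issue I3 (M1)
[10] I3 read-ops; issue I4 (A1)
[11] issue I5 (A0)
[15] I3 finished on M1
[16] I3→R3
[17] I4 read-ops
[19] I4 finished on A1
[20] I4→R5
[21] I5 read-ops; issue I6 (A1)
[22] I5 finished on A0
[23] I5→R1
[24] I6 read-ops
[26] I6 finished on A1
[27] I6→R2
[28] issue I7 (M0)
[29] I7 read-ops; issue I8 (M1)
[30] I8 read-ops
[34] I7 finished on M0
[35] I7→R2; I8 finished on M1
[36] I8→R4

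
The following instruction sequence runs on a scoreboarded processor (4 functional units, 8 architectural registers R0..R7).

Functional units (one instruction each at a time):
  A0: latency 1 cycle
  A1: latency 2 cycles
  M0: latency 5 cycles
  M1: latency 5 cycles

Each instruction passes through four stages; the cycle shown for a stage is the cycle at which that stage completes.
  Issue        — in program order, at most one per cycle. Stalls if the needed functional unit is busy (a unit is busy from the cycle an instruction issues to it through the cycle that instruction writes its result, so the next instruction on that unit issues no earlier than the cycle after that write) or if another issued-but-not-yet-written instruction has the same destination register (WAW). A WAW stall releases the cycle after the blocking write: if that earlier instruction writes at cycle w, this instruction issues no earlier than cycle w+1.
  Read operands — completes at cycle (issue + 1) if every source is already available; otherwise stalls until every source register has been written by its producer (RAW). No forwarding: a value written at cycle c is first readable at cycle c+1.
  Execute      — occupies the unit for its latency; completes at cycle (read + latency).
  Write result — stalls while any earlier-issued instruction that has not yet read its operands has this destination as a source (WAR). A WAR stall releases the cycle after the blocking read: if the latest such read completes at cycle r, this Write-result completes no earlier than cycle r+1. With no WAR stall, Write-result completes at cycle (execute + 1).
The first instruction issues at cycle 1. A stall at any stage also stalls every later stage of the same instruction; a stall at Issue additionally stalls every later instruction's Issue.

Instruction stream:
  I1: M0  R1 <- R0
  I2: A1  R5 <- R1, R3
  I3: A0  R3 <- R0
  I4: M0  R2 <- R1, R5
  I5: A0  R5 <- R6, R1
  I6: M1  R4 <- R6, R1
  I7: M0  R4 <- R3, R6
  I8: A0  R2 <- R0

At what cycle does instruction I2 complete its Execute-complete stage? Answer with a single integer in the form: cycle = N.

  I1 | 1 | 2 | 7 | 8
  I2 | 2 | 9 | 11 | 12   RAW R1: wait I1 write@8
  I3 | 3 | 4 | 5 | 10   WAR R3: wait I2 read@9
  I4 | 9 | 13 | 18 | 19   struct: M0 busy until I1 writes@8 · RAW R5: wait I2 write@12
  I5 | 13 | 14 | 15 | 16   WAW R5: wait I2 write@12
  I6 | 14 | 15 | 20 | 21
  I7 | 22 | 23 | 28 | 29   WAW R4: wait I6 write@21
  I8 | 23 | 24 | 25 | 26

cycle = 11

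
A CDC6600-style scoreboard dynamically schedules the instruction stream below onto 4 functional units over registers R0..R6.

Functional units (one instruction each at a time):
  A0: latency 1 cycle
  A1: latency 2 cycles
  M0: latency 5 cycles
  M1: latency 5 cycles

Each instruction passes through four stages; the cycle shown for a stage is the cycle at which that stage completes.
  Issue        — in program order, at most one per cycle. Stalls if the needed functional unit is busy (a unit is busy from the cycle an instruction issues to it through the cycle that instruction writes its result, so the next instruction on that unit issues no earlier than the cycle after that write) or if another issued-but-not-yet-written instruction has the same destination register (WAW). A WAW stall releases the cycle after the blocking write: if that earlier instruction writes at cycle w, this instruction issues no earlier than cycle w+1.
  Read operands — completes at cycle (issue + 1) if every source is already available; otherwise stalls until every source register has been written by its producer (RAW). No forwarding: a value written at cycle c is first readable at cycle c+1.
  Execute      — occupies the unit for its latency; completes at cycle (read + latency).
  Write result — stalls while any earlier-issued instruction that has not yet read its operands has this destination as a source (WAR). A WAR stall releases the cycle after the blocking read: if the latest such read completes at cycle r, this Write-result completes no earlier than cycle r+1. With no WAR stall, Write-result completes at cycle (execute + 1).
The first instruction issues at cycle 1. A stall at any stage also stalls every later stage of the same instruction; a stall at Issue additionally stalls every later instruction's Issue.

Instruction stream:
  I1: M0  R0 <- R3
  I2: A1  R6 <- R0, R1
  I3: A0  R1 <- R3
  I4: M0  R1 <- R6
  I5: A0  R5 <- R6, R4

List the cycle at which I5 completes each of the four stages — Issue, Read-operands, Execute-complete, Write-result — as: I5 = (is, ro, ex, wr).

I5 = (12, 13, 14, 15)

1) issue 1, read 2, done 7, write 8
2) issue 2, read 9, done 11, write 12  <RAW R0: wait I1 write@8>
3) issue 3, read 4, done 5, write 10  <WAR R1: wait I2 read@9>
4) issue 11, read 13, done 18, write 19  <WAW R1: wait I3 write@10 / RAW R6: wait I2 write@12>
5) issue 12, read 13, done 14, write 15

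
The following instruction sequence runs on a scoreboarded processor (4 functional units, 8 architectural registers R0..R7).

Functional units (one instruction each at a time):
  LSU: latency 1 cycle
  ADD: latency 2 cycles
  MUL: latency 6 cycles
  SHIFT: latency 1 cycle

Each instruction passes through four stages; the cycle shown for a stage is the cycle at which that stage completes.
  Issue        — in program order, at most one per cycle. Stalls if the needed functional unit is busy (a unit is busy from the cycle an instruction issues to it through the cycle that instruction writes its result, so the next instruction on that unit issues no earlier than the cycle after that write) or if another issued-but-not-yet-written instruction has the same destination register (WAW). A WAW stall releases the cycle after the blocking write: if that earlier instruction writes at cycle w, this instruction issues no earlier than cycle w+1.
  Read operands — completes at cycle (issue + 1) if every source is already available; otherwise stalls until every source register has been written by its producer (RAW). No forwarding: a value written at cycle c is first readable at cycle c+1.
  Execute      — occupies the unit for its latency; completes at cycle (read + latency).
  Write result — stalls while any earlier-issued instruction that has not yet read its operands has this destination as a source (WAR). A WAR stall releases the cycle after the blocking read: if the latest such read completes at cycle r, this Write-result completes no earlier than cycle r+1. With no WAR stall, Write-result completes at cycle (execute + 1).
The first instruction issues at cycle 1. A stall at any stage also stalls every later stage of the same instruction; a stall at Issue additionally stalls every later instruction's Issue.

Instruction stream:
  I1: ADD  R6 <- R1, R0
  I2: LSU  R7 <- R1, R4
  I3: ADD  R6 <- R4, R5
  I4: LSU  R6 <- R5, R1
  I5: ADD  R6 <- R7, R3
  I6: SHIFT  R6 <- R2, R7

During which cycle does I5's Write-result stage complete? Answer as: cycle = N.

cycle = 19

[1] I1 dispatched to ADD
[2] I1 operands ready · I2 dispatched to LSU
[3] I2 operands ready
[4] I1 complete · I2 complete
[5] R6←I1 · R7←I2
[6] I3 dispatched to ADD
[7] I3 operands ready
[9] I3 complete
[10] R6←I3
[11] I4 dispatched to LSU
[12] I4 operands ready
[13] I4 complete
[14] R6←I4
[15] I5 dispatched to ADD
[16] I5 operands ready
[18] I5 complete
[19] R6←I5
[20] I6 dispatched to SHIFT
[21] I6 operands ready
[22] I6 complete
[23] R6←I6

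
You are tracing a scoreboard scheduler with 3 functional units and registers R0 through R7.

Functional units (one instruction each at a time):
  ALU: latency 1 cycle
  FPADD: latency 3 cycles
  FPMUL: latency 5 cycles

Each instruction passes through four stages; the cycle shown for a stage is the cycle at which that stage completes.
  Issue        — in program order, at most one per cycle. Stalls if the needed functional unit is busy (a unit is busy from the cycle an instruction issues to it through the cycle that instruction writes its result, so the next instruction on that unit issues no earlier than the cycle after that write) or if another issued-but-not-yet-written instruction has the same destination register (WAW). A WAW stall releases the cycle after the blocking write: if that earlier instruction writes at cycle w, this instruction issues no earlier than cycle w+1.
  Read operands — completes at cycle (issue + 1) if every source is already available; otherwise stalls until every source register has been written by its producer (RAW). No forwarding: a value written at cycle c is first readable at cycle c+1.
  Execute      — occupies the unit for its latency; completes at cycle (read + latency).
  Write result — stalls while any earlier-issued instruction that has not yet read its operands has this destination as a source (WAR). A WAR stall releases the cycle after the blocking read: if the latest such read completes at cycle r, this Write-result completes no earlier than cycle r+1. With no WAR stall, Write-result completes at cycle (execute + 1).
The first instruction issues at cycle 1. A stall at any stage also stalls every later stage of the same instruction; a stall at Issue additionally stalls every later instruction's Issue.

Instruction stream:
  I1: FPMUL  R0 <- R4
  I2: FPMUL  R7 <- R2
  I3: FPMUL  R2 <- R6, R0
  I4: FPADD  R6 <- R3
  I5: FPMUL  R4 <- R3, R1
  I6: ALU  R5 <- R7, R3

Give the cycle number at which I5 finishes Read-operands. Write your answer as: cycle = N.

cycle = 26

1) issue 1, read 2, done 7, write 8
2) issue 9, read 10, done 15, write 16  <struct: FPMUL busy until I1 writes@8>
3) issue 17, read 18, done 23, write 24  <struct: FPMUL busy until I2 writes@16>
4) issue 18, read 19, done 22, write 23
5) issue 25, read 26, done 31, write 32  <struct: FPMUL busy until I3 writes@24>
6) issue 26, read 27, done 28, write 29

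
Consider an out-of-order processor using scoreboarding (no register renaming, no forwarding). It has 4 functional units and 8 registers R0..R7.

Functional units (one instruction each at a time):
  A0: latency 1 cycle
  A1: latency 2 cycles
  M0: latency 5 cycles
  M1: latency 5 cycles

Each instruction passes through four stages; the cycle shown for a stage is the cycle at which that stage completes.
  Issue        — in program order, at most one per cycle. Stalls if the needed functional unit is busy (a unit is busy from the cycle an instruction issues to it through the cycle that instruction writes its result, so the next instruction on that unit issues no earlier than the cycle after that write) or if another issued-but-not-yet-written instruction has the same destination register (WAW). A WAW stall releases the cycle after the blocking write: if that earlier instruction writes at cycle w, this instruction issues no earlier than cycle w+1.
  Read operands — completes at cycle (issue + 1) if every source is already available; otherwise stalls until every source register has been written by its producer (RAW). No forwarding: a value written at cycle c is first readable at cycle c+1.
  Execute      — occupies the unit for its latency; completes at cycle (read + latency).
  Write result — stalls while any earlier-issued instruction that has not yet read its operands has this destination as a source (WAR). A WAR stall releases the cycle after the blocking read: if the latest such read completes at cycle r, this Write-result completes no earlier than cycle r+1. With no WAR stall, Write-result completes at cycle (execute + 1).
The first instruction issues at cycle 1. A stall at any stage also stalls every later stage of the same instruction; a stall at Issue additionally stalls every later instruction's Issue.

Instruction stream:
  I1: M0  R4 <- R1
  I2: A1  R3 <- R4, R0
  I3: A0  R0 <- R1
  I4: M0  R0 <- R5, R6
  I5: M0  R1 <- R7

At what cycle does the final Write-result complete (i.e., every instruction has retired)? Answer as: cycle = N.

cycle = 26

cycle 1: issue I1 (M0)
cycle 2: I1 read-ops | issue I2 (A1)
cycle 3: issue I3 (A0)
cycle 4: I3 read-ops
cycle 5: I3 finished on A0
cycle 7: I1 finished on M0
cycle 8: I1→R4
cycle 9: I2 read-ops
cycle 10: I3→R0
cycle 11: I2 finished on A1 | issue I4 (M0)
cycle 12: I2→R3 | I4 read-ops
cycle 17: I4 finished on M0
cycle 18: I4→R0
cycle 19: issue I5 (M0)
cycle 20: I5 read-ops
cycle 25: I5 finished on M0
cycle 26: I5→R1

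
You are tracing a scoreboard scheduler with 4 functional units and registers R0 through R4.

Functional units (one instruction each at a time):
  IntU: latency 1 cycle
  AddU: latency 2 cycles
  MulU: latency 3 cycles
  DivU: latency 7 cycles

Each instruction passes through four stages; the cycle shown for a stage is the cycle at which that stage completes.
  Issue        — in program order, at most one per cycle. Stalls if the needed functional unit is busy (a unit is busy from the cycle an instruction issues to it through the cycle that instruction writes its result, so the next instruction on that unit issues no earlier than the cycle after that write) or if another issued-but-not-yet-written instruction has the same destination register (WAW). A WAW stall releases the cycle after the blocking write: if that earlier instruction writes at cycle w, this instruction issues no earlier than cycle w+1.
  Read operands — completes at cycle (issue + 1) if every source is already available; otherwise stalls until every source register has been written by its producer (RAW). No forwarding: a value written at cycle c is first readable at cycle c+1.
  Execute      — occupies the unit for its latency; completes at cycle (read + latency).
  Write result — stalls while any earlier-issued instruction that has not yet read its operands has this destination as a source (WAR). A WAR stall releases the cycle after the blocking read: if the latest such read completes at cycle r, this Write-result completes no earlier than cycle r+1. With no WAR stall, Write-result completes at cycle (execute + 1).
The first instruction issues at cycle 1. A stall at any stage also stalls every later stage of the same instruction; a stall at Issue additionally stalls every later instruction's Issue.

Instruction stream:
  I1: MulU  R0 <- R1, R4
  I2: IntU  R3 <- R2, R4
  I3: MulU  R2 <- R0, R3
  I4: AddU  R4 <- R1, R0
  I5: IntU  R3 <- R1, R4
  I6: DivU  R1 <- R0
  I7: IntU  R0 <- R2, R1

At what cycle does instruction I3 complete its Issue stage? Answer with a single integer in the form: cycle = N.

cycle 1: I1→MulU
cycle 2: I1 RO; I2→IntU
cycle 3: I2 RO
cycle 4: I2 EX
cycle 5: I1 EX; I2 WR R3
cycle 6: I1 WR R0
cycle 7: I3→MulU
cycle 8: I3 RO; I4→AddU
cycle 9: I4 RO; I5→IntU
cycle 10: I6→DivU
cycle 11: I3 EX; I4 EX; I6 RO
cycle 12: I3 WR R2; I4 WR R4
cycle 13: I5 RO
cycle 14: I5 EX
cycle 15: I5 WR R3
cycle 16: I7→IntU
cycle 18: I6 EX
cycle 19: I6 WR R1
cycle 20: I7 RO
cycle 21: I7 EX
cycle 22: I7 WR R0

cycle = 7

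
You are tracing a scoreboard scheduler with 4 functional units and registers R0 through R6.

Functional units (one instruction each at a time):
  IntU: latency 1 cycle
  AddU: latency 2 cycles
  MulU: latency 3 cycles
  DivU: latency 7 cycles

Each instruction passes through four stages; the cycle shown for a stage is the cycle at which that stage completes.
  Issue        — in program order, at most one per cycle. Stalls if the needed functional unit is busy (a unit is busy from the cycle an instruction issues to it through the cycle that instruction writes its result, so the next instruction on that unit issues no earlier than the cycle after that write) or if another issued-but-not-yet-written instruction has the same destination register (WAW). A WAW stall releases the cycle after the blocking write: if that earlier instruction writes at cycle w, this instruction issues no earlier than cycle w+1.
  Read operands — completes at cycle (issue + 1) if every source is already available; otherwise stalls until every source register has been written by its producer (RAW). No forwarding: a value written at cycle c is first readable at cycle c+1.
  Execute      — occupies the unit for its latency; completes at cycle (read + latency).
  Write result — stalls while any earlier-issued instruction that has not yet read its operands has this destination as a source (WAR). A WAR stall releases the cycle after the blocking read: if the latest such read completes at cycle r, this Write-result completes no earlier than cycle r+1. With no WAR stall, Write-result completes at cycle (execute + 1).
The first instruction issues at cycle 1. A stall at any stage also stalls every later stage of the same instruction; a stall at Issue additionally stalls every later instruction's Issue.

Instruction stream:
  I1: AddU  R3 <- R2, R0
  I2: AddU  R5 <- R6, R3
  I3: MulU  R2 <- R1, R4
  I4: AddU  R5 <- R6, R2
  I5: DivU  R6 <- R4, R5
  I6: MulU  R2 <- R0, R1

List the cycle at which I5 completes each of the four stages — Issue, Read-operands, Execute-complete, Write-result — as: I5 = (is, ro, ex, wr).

I5 = (12, 17, 24, 25)

1) issue 1, read 2, done 4, write 5
2) issue 6, read 7, done 9, write 10  <struct: AddU busy until I1 writes@5>
3) issue 7, read 8, done 11, write 12
4) issue 11, read 13, done 15, write 16  <struct: AddU busy until I2 writes@10 / RAW R2: wait I3 write@12>
5) issue 12, read 17, done 24, write 25  <RAW R5: wait I4 write@16>
6) issue 13, read 14, done 17, write 18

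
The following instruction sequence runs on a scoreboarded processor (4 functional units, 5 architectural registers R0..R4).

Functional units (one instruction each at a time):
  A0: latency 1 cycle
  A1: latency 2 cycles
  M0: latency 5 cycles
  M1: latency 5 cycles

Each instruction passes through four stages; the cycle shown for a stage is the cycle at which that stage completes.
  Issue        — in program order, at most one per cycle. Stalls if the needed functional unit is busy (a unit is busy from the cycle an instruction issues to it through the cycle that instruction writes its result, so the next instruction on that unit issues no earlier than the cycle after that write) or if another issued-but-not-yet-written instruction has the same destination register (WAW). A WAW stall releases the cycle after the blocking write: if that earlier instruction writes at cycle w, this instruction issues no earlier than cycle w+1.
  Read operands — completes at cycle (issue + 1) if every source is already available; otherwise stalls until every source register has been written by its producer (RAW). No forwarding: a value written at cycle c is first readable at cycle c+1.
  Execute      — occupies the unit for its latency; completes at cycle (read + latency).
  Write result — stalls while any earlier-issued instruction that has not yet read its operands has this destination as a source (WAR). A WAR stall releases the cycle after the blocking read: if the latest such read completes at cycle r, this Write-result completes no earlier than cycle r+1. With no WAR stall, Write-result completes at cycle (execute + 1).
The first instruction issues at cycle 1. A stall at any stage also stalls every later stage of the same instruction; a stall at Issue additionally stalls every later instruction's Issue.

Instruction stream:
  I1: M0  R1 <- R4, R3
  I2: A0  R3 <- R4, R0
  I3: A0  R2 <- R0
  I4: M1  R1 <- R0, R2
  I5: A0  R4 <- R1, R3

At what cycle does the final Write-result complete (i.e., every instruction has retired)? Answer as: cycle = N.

I1: IS=1 RO=2 EX=7 WR=8
I2: IS=2 RO=3 EX=4 WR=5
I3: IS=6 RO=7 EX=8 WR=9  [struct: A0 busy until I2 writes@5]
I4: IS=9 RO=10 EX=15 WR=16  [WAW R1: wait I1 write@8]
I5: IS=10 RO=17 EX=18 WR=19  [RAW R1: wait I4 write@16]

cycle = 19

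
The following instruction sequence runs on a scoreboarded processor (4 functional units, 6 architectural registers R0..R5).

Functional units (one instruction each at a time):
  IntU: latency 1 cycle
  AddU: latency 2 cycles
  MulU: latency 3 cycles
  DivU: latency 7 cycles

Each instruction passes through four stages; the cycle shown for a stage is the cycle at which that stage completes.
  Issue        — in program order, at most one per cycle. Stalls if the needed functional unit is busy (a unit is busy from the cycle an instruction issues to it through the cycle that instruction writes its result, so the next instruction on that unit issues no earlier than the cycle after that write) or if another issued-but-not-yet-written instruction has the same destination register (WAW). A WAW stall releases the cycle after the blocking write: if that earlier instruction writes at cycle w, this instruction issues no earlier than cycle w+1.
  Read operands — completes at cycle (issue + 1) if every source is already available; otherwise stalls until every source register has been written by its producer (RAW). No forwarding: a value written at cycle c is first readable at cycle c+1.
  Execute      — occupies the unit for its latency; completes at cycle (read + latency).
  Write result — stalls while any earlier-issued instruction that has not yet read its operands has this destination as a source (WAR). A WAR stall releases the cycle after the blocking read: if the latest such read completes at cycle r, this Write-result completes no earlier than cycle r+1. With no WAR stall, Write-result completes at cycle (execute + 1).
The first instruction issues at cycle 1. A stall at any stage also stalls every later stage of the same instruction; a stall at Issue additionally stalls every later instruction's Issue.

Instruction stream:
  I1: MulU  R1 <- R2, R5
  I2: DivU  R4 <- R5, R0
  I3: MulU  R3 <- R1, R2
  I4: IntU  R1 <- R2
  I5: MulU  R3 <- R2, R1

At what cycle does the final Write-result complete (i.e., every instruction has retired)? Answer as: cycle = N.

cycle 1: I1 issues→MulU
cycle 2: I1 reads | I2 issues→DivU
cycle 3: I2 reads
cycle 5: I1 exec-done
cycle 6: I1 writes R1
cycle 7: I3 issues→MulU
cycle 8: I3 reads | I4 issues→IntU
cycle 9: I4 reads
cycle 10: I2 exec-done | I4 exec-done
cycle 11: I2 writes R4 | I3 exec-done | I4 writes R1
cycle 12: I3 writes R3
cycle 13: I5 issues→MulU
cycle 14: I5 reads
cycle 17: I5 exec-done
cycle 18: I5 writes R3

cycle = 18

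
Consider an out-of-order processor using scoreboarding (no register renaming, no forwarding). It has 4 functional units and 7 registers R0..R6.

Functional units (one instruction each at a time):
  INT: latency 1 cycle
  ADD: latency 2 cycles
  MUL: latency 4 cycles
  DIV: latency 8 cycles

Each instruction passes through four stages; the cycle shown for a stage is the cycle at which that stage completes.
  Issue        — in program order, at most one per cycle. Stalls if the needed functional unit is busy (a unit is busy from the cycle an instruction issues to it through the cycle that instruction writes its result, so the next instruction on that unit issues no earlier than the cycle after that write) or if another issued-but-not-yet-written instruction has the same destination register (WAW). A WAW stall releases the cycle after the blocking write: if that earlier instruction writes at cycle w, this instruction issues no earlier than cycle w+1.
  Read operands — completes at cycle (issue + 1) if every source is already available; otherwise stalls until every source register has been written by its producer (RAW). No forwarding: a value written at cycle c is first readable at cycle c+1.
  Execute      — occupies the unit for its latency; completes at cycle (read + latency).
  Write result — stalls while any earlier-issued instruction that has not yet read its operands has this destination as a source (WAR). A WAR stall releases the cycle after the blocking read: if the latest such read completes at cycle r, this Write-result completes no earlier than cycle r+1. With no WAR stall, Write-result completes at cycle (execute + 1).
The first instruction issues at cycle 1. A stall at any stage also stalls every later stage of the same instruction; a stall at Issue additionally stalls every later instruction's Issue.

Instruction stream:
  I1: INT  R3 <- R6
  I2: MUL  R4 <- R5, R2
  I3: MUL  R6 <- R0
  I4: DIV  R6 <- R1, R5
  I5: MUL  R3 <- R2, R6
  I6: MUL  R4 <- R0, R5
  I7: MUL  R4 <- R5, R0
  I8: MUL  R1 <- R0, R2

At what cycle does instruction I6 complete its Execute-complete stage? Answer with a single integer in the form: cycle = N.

cycle = 38

I1: IS=1 RO=2 EX=3 WR=4
I2: IS=2 RO=3 EX=7 WR=8
I3: IS=9 RO=10 EX=14 WR=15  [struct: MUL busy until I2 writes@8]
I4: IS=16 RO=17 EX=25 WR=26  [WAW R6: wait I3 write@15]
I5: IS=17 RO=27 EX=31 WR=32  [RAW R6: wait I4 write@26]
I6: IS=33 RO=34 EX=38 WR=39  [struct: MUL busy until I5 writes@32]
I7: IS=40 RO=41 EX=45 WR=46  [struct: MUL busy until I6 writes@39]
I8: IS=47 RO=48 EX=52 WR=53  [struct: MUL busy until I7 writes@46]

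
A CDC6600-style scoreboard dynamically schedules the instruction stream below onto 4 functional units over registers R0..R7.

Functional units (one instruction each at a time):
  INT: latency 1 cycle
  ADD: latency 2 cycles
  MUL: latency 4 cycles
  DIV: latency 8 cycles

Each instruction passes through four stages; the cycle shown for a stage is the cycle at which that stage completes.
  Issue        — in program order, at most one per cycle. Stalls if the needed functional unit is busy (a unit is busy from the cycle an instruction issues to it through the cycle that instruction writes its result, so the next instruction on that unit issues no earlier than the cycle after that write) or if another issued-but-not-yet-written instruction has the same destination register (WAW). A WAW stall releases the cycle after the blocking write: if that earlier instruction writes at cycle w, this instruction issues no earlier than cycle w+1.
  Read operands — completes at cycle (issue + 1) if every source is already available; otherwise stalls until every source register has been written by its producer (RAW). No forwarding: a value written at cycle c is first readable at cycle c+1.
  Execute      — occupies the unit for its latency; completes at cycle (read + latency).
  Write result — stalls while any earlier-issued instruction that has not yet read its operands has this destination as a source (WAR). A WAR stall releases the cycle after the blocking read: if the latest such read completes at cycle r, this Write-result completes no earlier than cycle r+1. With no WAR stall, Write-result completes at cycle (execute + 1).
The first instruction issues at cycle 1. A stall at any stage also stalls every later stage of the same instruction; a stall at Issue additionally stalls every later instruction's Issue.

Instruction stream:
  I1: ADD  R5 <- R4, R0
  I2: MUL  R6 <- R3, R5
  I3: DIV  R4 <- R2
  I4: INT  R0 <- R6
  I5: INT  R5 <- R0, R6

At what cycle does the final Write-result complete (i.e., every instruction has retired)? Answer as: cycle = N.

c1: I1 dispatched to ADD
c2: I1 operands ready; I2 dispatched to MUL
c3: I3 dispatched to DIV
c4: I1 complete; I3 operands ready; I4 dispatched to INT
c5: R5←I1
c6: I2 operands ready
c10: I2 complete
c11: R6←I2
c12: I3 complete; I4 operands ready
c13: R4←I3; I4 complete
c14: R0←I4
c15: I5 dispatched to INT
c16: I5 operands ready
c17: I5 complete
c18: R5←I5

cycle = 18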